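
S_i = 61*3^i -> [61, 183, 549, 1647, 4941]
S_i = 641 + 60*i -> [641, 701, 761, 821, 881]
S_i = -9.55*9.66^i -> [-9.55, -92.25, -891.16, -8608.64, -83159.5]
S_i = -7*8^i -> [-7, -56, -448, -3584, -28672]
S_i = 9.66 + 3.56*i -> [9.66, 13.22, 16.78, 20.34, 23.9]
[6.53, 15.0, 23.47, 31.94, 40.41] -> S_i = 6.53 + 8.47*i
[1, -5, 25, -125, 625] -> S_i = 1*-5^i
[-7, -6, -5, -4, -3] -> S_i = -7 + 1*i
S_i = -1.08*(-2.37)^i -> [-1.08, 2.56, -6.07, 14.38, -34.07]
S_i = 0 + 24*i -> [0, 24, 48, 72, 96]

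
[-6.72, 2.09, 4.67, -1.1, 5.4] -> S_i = Random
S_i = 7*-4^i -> [7, -28, 112, -448, 1792]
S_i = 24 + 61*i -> [24, 85, 146, 207, 268]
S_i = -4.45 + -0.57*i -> [-4.45, -5.02, -5.59, -6.16, -6.73]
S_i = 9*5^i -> [9, 45, 225, 1125, 5625]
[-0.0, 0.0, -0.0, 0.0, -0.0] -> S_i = -0.00*(-1.67)^i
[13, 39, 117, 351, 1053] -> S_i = 13*3^i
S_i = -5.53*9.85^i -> [-5.53, -54.47, -536.53, -5284.86, -52055.91]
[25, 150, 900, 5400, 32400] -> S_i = 25*6^i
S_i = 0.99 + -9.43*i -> [0.99, -8.44, -17.87, -27.3, -36.73]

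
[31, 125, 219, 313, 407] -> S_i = 31 + 94*i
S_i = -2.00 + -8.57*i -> [-2.0, -10.57, -19.14, -27.71, -36.28]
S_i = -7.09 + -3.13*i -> [-7.09, -10.22, -13.35, -16.48, -19.61]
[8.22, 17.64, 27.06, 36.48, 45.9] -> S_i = 8.22 + 9.42*i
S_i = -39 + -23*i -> [-39, -62, -85, -108, -131]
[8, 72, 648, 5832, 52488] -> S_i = 8*9^i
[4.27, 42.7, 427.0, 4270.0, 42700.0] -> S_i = 4.27*10.00^i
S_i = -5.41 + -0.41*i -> [-5.41, -5.82, -6.23, -6.64, -7.05]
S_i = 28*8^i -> [28, 224, 1792, 14336, 114688]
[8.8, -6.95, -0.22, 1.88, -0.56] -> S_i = Random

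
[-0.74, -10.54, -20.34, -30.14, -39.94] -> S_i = -0.74 + -9.80*i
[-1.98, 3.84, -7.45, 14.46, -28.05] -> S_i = -1.98*(-1.94)^i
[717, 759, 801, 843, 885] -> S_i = 717 + 42*i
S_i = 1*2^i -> [1, 2, 4, 8, 16]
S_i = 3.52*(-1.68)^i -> [3.52, -5.91, 9.93, -16.69, 28.04]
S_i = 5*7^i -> [5, 35, 245, 1715, 12005]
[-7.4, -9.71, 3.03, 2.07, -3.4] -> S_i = Random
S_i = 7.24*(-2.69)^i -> [7.24, -19.48, 52.39, -140.93, 379.09]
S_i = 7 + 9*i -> [7, 16, 25, 34, 43]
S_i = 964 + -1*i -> [964, 963, 962, 961, 960]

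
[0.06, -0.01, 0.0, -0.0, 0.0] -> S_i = 0.06*(-0.13)^i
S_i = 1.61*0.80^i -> [1.61, 1.29, 1.03, 0.82, 0.66]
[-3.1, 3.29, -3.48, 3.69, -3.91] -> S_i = -3.10*(-1.06)^i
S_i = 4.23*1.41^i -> [4.23, 5.96, 8.41, 11.86, 16.72]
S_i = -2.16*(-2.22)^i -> [-2.16, 4.8, -10.65, 23.63, -52.46]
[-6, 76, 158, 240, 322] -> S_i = -6 + 82*i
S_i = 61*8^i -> [61, 488, 3904, 31232, 249856]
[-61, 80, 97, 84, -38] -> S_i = Random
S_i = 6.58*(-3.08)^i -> [6.58, -20.27, 62.42, -192.26, 592.15]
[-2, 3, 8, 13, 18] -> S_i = -2 + 5*i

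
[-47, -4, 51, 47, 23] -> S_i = Random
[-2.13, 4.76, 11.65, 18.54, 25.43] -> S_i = -2.13 + 6.89*i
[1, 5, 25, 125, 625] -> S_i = 1*5^i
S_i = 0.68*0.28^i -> [0.68, 0.19, 0.05, 0.01, 0.0]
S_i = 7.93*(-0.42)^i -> [7.93, -3.33, 1.4, -0.59, 0.25]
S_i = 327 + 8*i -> [327, 335, 343, 351, 359]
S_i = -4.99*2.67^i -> [-4.99, -13.32, -35.57, -94.98, -253.6]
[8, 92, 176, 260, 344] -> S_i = 8 + 84*i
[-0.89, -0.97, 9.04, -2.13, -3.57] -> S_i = Random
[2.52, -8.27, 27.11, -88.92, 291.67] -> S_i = 2.52*(-3.28)^i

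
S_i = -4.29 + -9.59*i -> [-4.29, -13.88, -23.47, -33.06, -42.65]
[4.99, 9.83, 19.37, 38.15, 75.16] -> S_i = 4.99*1.97^i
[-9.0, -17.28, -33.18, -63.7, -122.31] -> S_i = -9.00*1.92^i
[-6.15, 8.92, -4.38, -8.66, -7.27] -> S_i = Random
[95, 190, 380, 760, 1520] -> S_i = 95*2^i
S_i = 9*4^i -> [9, 36, 144, 576, 2304]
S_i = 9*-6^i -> [9, -54, 324, -1944, 11664]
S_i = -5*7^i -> [-5, -35, -245, -1715, -12005]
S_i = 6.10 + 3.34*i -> [6.1, 9.44, 12.78, 16.12, 19.46]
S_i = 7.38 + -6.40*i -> [7.38, 0.98, -5.42, -11.82, -18.22]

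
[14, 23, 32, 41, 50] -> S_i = 14 + 9*i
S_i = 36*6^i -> [36, 216, 1296, 7776, 46656]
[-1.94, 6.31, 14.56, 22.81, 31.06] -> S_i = -1.94 + 8.25*i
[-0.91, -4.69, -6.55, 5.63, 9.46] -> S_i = Random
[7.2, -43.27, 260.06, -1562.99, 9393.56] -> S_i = 7.20*(-6.01)^i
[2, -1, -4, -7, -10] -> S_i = 2 + -3*i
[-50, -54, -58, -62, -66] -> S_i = -50 + -4*i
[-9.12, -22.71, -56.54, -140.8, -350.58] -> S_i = -9.12*2.49^i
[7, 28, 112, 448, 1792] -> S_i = 7*4^i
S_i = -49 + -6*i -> [-49, -55, -61, -67, -73]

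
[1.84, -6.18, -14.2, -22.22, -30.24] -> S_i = 1.84 + -8.02*i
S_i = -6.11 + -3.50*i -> [-6.11, -9.61, -13.11, -16.61, -20.11]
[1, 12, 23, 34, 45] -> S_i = 1 + 11*i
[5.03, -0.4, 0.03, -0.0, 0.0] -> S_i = 5.03*(-0.08)^i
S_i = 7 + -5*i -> [7, 2, -3, -8, -13]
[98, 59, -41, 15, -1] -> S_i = Random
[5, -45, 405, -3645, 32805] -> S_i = 5*-9^i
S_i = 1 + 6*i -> [1, 7, 13, 19, 25]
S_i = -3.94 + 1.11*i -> [-3.94, -2.83, -1.72, -0.61, 0.5]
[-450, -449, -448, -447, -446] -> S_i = -450 + 1*i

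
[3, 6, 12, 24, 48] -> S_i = 3*2^i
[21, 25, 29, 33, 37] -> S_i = 21 + 4*i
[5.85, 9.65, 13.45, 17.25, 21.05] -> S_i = 5.85 + 3.80*i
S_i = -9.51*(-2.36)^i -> [-9.51, 22.44, -52.97, 125.0, -295.0]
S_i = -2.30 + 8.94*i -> [-2.3, 6.64, 15.58, 24.52, 33.46]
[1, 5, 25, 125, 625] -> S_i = 1*5^i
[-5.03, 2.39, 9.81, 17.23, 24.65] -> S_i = -5.03 + 7.42*i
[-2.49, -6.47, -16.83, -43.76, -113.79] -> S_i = -2.49*2.60^i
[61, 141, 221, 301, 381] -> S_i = 61 + 80*i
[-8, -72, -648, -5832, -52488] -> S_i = -8*9^i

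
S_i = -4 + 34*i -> [-4, 30, 64, 98, 132]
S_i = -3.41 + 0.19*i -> [-3.41, -3.22, -3.03, -2.84, -2.65]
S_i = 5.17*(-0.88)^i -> [5.17, -4.55, 4.0, -3.52, 3.1]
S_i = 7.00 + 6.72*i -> [7.0, 13.72, 20.44, 27.16, 33.88]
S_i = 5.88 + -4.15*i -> [5.88, 1.73, -2.42, -6.57, -10.72]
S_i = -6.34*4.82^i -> [-6.34, -30.56, -147.29, -709.95, -3421.98]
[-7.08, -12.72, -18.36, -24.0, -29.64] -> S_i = -7.08 + -5.64*i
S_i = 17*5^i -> [17, 85, 425, 2125, 10625]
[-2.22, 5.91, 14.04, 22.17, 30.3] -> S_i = -2.22 + 8.13*i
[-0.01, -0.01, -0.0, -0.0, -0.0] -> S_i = -0.01*0.70^i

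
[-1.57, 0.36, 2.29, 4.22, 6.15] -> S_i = -1.57 + 1.93*i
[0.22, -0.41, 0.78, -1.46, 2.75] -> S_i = 0.22*(-1.88)^i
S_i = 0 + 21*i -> [0, 21, 42, 63, 84]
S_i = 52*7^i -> [52, 364, 2548, 17836, 124852]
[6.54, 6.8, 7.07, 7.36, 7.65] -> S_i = 6.54*1.04^i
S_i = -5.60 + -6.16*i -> [-5.6, -11.76, -17.92, -24.08, -30.24]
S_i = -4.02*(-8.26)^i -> [-4.02, 33.21, -274.27, 2265.51, -18713.12]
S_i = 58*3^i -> [58, 174, 522, 1566, 4698]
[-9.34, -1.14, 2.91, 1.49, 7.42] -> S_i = Random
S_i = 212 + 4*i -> [212, 216, 220, 224, 228]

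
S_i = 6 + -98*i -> [6, -92, -190, -288, -386]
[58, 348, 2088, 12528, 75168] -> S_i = 58*6^i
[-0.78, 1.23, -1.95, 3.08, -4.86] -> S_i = -0.78*(-1.58)^i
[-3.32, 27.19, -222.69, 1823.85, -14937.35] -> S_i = -3.32*(-8.19)^i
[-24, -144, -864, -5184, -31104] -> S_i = -24*6^i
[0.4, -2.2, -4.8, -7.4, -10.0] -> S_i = 0.40 + -2.60*i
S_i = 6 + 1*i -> [6, 7, 8, 9, 10]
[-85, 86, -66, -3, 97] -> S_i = Random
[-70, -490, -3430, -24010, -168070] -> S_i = -70*7^i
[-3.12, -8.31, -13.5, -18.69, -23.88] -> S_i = -3.12 + -5.19*i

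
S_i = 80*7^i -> [80, 560, 3920, 27440, 192080]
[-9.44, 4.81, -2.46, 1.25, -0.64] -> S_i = -9.44*(-0.51)^i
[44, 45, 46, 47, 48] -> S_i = 44 + 1*i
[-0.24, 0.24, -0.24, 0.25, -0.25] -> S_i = -0.24*(-1.01)^i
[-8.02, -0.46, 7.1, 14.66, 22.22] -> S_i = -8.02 + 7.56*i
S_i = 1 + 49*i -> [1, 50, 99, 148, 197]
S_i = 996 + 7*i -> [996, 1003, 1010, 1017, 1024]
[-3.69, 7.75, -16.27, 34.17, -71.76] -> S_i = -3.69*(-2.10)^i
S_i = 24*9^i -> [24, 216, 1944, 17496, 157464]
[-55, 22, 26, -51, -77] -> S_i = Random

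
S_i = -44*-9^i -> [-44, 396, -3564, 32076, -288684]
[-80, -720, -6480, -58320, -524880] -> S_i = -80*9^i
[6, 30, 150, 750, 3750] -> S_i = 6*5^i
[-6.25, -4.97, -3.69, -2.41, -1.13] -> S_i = -6.25 + 1.28*i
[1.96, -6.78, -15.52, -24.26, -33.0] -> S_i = 1.96 + -8.74*i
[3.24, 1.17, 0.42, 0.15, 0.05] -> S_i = 3.24*0.36^i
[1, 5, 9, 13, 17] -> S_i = 1 + 4*i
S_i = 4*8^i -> [4, 32, 256, 2048, 16384]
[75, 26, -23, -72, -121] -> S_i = 75 + -49*i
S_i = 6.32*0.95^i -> [6.32, 6.0, 5.7, 5.42, 5.15]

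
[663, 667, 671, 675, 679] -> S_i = 663 + 4*i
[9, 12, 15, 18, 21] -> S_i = 9 + 3*i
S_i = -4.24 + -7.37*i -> [-4.24, -11.61, -18.98, -26.35, -33.72]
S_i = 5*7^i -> [5, 35, 245, 1715, 12005]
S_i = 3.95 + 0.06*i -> [3.95, 4.01, 4.07, 4.13, 4.19]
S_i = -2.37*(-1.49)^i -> [-2.37, 3.53, -5.26, 7.84, -11.68]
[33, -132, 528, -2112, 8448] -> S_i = 33*-4^i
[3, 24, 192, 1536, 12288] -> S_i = 3*8^i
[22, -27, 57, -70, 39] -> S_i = Random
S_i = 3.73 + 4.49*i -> [3.73, 8.22, 12.71, 17.2, 21.69]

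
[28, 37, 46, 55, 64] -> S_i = 28 + 9*i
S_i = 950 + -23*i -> [950, 927, 904, 881, 858]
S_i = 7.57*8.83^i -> [7.57, 66.84, 590.22, 5211.68, 46019.16]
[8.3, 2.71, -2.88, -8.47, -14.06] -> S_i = 8.30 + -5.59*i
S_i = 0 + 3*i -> [0, 3, 6, 9, 12]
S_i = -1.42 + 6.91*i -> [-1.42, 5.49, 12.4, 19.31, 26.22]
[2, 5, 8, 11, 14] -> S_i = 2 + 3*i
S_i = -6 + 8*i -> [-6, 2, 10, 18, 26]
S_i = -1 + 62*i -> [-1, 61, 123, 185, 247]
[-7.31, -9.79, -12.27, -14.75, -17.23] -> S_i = -7.31 + -2.48*i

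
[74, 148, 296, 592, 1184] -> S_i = 74*2^i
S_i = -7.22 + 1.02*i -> [-7.22, -6.2, -5.18, -4.16, -3.14]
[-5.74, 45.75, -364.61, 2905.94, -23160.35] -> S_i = -5.74*(-7.97)^i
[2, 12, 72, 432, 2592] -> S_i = 2*6^i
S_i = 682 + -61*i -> [682, 621, 560, 499, 438]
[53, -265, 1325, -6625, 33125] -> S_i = 53*-5^i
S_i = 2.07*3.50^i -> [2.07, 7.24, 25.36, 88.75, 310.63]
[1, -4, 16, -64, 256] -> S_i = 1*-4^i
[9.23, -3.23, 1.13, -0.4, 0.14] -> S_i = 9.23*(-0.35)^i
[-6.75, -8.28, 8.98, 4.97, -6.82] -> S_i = Random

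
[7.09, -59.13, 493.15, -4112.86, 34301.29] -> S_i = 7.09*(-8.34)^i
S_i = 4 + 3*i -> [4, 7, 10, 13, 16]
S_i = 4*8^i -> [4, 32, 256, 2048, 16384]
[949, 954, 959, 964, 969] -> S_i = 949 + 5*i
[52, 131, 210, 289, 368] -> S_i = 52 + 79*i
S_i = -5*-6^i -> [-5, 30, -180, 1080, -6480]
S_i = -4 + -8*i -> [-4, -12, -20, -28, -36]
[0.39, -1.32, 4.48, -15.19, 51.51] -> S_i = 0.39*(-3.39)^i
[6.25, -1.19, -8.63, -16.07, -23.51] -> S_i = 6.25 + -7.44*i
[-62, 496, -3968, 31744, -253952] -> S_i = -62*-8^i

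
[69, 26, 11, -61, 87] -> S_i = Random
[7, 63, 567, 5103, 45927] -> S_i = 7*9^i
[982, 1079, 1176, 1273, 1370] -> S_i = 982 + 97*i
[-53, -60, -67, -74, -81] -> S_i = -53 + -7*i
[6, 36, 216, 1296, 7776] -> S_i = 6*6^i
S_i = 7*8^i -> [7, 56, 448, 3584, 28672]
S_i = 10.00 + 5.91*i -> [10.0, 15.91, 21.82, 27.73, 33.64]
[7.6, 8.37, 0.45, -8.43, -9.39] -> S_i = Random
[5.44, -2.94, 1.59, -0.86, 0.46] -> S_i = 5.44*(-0.54)^i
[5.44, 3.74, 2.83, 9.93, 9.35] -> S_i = Random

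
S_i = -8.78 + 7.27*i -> [-8.78, -1.51, 5.76, 13.03, 20.3]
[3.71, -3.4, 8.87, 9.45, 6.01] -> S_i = Random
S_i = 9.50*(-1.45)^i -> [9.5, -13.78, 19.97, -28.96, 41.99]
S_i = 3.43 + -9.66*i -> [3.43, -6.23, -15.89, -25.55, -35.21]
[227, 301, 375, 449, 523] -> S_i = 227 + 74*i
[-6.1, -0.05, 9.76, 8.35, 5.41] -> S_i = Random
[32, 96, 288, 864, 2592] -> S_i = 32*3^i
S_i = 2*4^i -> [2, 8, 32, 128, 512]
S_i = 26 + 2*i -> [26, 28, 30, 32, 34]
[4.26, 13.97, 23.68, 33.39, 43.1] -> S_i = 4.26 + 9.71*i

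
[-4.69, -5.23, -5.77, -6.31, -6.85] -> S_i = -4.69 + -0.54*i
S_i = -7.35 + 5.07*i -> [-7.35, -2.28, 2.79, 7.86, 12.93]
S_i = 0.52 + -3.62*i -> [0.52, -3.1, -6.72, -10.34, -13.96]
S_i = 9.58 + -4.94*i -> [9.58, 4.64, -0.3, -5.24, -10.18]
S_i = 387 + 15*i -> [387, 402, 417, 432, 447]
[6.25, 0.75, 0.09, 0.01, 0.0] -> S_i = 6.25*0.12^i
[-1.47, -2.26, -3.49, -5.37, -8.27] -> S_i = -1.47*1.54^i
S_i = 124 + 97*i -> [124, 221, 318, 415, 512]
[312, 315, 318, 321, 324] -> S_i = 312 + 3*i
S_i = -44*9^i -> [-44, -396, -3564, -32076, -288684]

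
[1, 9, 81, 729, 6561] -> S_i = 1*9^i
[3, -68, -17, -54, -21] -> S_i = Random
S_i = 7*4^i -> [7, 28, 112, 448, 1792]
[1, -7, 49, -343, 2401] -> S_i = 1*-7^i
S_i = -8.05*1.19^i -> [-8.05, -9.58, -11.4, -13.57, -16.14]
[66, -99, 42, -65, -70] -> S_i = Random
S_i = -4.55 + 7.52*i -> [-4.55, 2.97, 10.49, 18.01, 25.53]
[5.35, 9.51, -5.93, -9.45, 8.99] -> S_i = Random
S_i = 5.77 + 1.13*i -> [5.77, 6.9, 8.03, 9.16, 10.29]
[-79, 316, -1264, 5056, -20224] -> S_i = -79*-4^i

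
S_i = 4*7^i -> [4, 28, 196, 1372, 9604]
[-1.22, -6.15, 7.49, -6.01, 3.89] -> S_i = Random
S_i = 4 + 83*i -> [4, 87, 170, 253, 336]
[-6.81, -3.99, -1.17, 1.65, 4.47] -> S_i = -6.81 + 2.82*i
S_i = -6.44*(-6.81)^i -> [-6.44, 43.86, -298.66, 2033.89, -13850.78]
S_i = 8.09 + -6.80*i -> [8.09, 1.29, -5.51, -12.31, -19.11]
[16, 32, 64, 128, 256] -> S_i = 16*2^i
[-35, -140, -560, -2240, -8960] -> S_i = -35*4^i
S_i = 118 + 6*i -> [118, 124, 130, 136, 142]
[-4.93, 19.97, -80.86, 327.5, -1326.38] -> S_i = -4.93*(-4.05)^i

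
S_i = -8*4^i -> [-8, -32, -128, -512, -2048]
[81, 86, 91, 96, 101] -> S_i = 81 + 5*i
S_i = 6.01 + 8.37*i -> [6.01, 14.38, 22.75, 31.12, 39.49]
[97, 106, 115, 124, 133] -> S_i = 97 + 9*i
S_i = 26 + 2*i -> [26, 28, 30, 32, 34]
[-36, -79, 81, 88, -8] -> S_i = Random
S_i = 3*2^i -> [3, 6, 12, 24, 48]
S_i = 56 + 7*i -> [56, 63, 70, 77, 84]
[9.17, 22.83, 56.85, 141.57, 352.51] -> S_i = 9.17*2.49^i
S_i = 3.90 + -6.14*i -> [3.9, -2.24, -8.38, -14.52, -20.66]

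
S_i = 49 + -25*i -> [49, 24, -1, -26, -51]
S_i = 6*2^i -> [6, 12, 24, 48, 96]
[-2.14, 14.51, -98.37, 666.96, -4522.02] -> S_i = -2.14*(-6.78)^i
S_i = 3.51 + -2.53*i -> [3.51, 0.98, -1.55, -4.08, -6.61]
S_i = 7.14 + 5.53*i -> [7.14, 12.67, 18.2, 23.73, 29.26]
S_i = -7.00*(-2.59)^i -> [-7.0, 18.13, -46.96, 121.62, -314.99]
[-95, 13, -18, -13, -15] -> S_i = Random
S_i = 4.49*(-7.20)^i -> [4.49, -32.33, 232.76, -1675.88, 12066.36]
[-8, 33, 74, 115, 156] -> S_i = -8 + 41*i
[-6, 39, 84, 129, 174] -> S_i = -6 + 45*i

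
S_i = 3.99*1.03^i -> [3.99, 4.11, 4.23, 4.36, 4.49]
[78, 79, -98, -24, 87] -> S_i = Random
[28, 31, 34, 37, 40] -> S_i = 28 + 3*i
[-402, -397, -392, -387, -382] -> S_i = -402 + 5*i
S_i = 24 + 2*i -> [24, 26, 28, 30, 32]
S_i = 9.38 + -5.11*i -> [9.38, 4.27, -0.84, -5.95, -11.06]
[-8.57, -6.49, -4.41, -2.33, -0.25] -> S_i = -8.57 + 2.08*i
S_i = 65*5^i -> [65, 325, 1625, 8125, 40625]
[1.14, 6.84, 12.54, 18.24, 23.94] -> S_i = 1.14 + 5.70*i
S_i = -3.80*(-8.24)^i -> [-3.8, 31.31, -258.01, 2126.01, -17518.32]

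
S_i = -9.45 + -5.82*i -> [-9.45, -15.27, -21.09, -26.91, -32.73]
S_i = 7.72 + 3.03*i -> [7.72, 10.75, 13.78, 16.81, 19.84]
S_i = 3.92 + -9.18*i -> [3.92, -5.26, -14.44, -23.62, -32.8]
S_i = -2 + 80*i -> [-2, 78, 158, 238, 318]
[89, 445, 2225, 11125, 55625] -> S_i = 89*5^i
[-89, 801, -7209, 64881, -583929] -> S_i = -89*-9^i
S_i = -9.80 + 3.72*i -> [-9.8, -6.08, -2.36, 1.36, 5.08]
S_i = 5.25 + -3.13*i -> [5.25, 2.12, -1.01, -4.14, -7.27]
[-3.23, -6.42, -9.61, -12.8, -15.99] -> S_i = -3.23 + -3.19*i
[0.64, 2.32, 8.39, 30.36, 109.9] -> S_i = 0.64*3.62^i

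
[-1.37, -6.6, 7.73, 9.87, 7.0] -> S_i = Random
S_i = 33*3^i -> [33, 99, 297, 891, 2673]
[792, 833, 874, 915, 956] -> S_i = 792 + 41*i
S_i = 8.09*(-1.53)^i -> [8.09, -12.38, 18.94, -28.97, 44.33]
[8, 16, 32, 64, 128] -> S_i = 8*2^i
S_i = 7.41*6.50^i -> [7.41, 48.16, 313.07, 2034.97, 13227.31]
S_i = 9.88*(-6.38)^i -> [9.88, -63.03, 402.16, -2565.78, 16369.66]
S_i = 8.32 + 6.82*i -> [8.32, 15.14, 21.96, 28.78, 35.6]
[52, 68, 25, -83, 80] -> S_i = Random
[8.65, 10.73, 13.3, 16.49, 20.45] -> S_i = 8.65*1.24^i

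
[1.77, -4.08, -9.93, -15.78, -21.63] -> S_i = 1.77 + -5.85*i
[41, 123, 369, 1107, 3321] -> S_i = 41*3^i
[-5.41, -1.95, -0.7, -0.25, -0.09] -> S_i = -5.41*0.36^i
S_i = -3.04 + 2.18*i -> [-3.04, -0.86, 1.32, 3.5, 5.68]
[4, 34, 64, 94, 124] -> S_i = 4 + 30*i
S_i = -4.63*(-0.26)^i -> [-4.63, 1.2, -0.31, 0.08, -0.02]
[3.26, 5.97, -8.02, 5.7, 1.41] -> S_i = Random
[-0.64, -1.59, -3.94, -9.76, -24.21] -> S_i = -0.64*2.48^i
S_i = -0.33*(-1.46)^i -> [-0.33, 0.48, -0.7, 1.03, -1.5]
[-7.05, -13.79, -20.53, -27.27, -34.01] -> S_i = -7.05 + -6.74*i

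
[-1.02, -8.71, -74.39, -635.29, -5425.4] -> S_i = -1.02*8.54^i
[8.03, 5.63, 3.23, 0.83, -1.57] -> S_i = 8.03 + -2.40*i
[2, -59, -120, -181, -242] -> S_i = 2 + -61*i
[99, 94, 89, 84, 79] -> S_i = 99 + -5*i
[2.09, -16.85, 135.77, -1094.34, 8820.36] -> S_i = 2.09*(-8.06)^i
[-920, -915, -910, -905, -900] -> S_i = -920 + 5*i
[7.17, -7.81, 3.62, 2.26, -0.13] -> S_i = Random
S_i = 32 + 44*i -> [32, 76, 120, 164, 208]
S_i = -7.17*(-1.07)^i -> [-7.17, 7.67, -8.21, 8.78, -9.4]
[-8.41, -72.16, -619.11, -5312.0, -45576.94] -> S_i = -8.41*8.58^i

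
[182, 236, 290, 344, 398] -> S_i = 182 + 54*i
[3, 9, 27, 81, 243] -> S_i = 3*3^i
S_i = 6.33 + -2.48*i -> [6.33, 3.85, 1.37, -1.11, -3.59]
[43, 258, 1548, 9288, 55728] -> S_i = 43*6^i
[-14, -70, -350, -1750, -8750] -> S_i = -14*5^i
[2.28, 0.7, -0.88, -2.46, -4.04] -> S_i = 2.28 + -1.58*i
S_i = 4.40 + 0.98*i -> [4.4, 5.38, 6.36, 7.34, 8.32]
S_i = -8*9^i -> [-8, -72, -648, -5832, -52488]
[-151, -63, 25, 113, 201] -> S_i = -151 + 88*i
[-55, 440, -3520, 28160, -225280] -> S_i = -55*-8^i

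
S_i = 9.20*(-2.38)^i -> [9.2, -21.9, 52.11, -124.03, 295.19]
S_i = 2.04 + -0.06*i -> [2.04, 1.98, 1.92, 1.86, 1.8]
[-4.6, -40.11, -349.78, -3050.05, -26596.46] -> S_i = -4.60*8.72^i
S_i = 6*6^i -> [6, 36, 216, 1296, 7776]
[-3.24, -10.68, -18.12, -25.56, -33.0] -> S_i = -3.24 + -7.44*i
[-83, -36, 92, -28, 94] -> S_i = Random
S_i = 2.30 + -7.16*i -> [2.3, -4.86, -12.02, -19.18, -26.34]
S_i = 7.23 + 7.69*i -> [7.23, 14.92, 22.61, 30.3, 37.99]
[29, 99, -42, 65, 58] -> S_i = Random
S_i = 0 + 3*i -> [0, 3, 6, 9, 12]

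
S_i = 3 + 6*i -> [3, 9, 15, 21, 27]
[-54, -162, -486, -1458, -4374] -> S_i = -54*3^i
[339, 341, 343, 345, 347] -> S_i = 339 + 2*i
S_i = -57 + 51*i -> [-57, -6, 45, 96, 147]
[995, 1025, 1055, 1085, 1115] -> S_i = 995 + 30*i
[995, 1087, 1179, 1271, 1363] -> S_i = 995 + 92*i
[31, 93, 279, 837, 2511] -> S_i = 31*3^i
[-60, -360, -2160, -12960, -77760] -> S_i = -60*6^i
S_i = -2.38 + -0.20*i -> [-2.38, -2.58, -2.78, -2.98, -3.18]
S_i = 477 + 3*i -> [477, 480, 483, 486, 489]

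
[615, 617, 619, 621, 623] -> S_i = 615 + 2*i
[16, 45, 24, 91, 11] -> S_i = Random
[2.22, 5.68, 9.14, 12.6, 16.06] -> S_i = 2.22 + 3.46*i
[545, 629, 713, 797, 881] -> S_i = 545 + 84*i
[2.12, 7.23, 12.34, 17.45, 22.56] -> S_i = 2.12 + 5.11*i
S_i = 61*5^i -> [61, 305, 1525, 7625, 38125]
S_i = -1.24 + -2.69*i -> [-1.24, -3.93, -6.62, -9.31, -12.0]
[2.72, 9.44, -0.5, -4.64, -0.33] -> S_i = Random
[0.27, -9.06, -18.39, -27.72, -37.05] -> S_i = 0.27 + -9.33*i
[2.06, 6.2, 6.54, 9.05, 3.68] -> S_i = Random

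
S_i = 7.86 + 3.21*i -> [7.86, 11.07, 14.28, 17.49, 20.7]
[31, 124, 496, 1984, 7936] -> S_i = 31*4^i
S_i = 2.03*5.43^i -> [2.03, 11.02, 59.85, 325.01, 1764.8]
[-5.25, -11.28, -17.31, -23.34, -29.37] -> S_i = -5.25 + -6.03*i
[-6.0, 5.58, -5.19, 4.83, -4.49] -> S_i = -6.00*(-0.93)^i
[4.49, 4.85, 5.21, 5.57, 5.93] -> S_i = 4.49 + 0.36*i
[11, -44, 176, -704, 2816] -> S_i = 11*-4^i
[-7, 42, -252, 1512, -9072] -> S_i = -7*-6^i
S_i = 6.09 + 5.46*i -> [6.09, 11.55, 17.01, 22.47, 27.93]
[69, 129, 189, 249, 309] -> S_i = 69 + 60*i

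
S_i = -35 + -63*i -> [-35, -98, -161, -224, -287]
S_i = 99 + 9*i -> [99, 108, 117, 126, 135]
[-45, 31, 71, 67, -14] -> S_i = Random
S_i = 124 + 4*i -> [124, 128, 132, 136, 140]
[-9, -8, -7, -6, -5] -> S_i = -9 + 1*i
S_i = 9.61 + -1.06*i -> [9.61, 8.55, 7.49, 6.43, 5.37]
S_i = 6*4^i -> [6, 24, 96, 384, 1536]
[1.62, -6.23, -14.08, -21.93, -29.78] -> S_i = 1.62 + -7.85*i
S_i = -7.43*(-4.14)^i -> [-7.43, 30.76, -127.35, 527.22, -2182.68]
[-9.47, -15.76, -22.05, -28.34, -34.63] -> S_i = -9.47 + -6.29*i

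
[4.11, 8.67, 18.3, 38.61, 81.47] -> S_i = 4.11*2.11^i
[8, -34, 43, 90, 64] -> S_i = Random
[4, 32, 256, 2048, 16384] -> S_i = 4*8^i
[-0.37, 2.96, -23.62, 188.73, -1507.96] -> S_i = -0.37*(-7.99)^i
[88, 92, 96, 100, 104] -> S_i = 88 + 4*i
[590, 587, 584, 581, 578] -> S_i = 590 + -3*i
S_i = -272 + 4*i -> [-272, -268, -264, -260, -256]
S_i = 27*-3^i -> [27, -81, 243, -729, 2187]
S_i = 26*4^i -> [26, 104, 416, 1664, 6656]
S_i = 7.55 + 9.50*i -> [7.55, 17.05, 26.55, 36.05, 45.55]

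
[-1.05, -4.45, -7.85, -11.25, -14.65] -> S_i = -1.05 + -3.40*i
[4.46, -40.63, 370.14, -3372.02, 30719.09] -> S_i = 4.46*(-9.11)^i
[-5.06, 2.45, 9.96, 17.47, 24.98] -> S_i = -5.06 + 7.51*i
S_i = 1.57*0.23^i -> [1.57, 0.36, 0.08, 0.02, 0.0]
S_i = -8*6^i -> [-8, -48, -288, -1728, -10368]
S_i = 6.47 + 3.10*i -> [6.47, 9.57, 12.67, 15.77, 18.87]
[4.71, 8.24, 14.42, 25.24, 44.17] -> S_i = 4.71*1.75^i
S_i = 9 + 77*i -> [9, 86, 163, 240, 317]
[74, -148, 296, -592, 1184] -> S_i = 74*-2^i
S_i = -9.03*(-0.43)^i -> [-9.03, 3.88, -1.67, 0.72, -0.31]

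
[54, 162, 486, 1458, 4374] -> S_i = 54*3^i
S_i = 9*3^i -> [9, 27, 81, 243, 729]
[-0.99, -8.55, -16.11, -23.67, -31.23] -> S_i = -0.99 + -7.56*i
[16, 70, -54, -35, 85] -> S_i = Random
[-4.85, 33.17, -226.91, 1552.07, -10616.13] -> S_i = -4.85*(-6.84)^i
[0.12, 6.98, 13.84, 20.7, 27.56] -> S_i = 0.12 + 6.86*i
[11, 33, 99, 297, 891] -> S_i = 11*3^i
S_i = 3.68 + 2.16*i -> [3.68, 5.84, 8.0, 10.16, 12.32]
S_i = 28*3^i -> [28, 84, 252, 756, 2268]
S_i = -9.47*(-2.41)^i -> [-9.47, 22.82, -55.0, 132.56, -319.46]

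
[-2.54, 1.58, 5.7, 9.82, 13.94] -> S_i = -2.54 + 4.12*i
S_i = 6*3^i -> [6, 18, 54, 162, 486]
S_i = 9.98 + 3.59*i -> [9.98, 13.57, 17.16, 20.75, 24.34]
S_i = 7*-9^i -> [7, -63, 567, -5103, 45927]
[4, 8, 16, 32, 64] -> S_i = 4*2^i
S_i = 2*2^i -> [2, 4, 8, 16, 32]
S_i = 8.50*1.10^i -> [8.5, 9.35, 10.29, 11.31, 12.44]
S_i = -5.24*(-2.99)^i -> [-5.24, 15.67, -46.85, 140.07, -418.81]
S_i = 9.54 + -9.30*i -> [9.54, 0.24, -9.06, -18.36, -27.66]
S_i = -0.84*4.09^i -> [-0.84, -3.44, -14.05, -57.47, -235.06]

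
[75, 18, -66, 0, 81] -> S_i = Random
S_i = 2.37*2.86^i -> [2.37, 6.78, 19.39, 55.44, 158.57]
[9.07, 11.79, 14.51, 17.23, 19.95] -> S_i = 9.07 + 2.72*i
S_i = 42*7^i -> [42, 294, 2058, 14406, 100842]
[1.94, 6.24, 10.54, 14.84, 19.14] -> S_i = 1.94 + 4.30*i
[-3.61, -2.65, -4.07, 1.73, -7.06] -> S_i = Random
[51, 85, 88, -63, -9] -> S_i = Random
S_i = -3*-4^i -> [-3, 12, -48, 192, -768]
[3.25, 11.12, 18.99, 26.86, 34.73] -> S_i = 3.25 + 7.87*i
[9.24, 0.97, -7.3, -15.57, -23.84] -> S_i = 9.24 + -8.27*i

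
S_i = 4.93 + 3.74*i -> [4.93, 8.67, 12.41, 16.15, 19.89]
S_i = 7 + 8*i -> [7, 15, 23, 31, 39]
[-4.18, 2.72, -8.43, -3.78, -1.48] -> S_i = Random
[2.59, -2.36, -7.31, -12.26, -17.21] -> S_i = 2.59 + -4.95*i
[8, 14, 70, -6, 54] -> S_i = Random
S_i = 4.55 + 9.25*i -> [4.55, 13.8, 23.05, 32.3, 41.55]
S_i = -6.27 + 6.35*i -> [-6.27, 0.08, 6.43, 12.78, 19.13]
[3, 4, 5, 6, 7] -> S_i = 3 + 1*i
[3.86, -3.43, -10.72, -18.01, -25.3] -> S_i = 3.86 + -7.29*i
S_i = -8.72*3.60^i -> [-8.72, -31.39, -113.01, -406.84, -1464.63]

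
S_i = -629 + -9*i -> [-629, -638, -647, -656, -665]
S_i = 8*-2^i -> [8, -16, 32, -64, 128]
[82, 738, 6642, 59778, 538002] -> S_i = 82*9^i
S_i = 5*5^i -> [5, 25, 125, 625, 3125]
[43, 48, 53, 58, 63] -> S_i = 43 + 5*i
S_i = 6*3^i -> [6, 18, 54, 162, 486]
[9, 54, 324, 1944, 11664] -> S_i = 9*6^i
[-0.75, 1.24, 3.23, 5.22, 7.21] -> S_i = -0.75 + 1.99*i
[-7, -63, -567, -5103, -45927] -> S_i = -7*9^i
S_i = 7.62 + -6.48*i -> [7.62, 1.14, -5.34, -11.82, -18.3]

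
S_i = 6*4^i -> [6, 24, 96, 384, 1536]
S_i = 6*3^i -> [6, 18, 54, 162, 486]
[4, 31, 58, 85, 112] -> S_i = 4 + 27*i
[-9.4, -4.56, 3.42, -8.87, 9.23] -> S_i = Random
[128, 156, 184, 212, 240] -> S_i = 128 + 28*i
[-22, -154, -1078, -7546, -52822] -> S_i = -22*7^i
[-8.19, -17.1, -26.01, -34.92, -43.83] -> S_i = -8.19 + -8.91*i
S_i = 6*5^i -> [6, 30, 150, 750, 3750]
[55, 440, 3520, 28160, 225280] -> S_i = 55*8^i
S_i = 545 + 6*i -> [545, 551, 557, 563, 569]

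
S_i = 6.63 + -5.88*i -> [6.63, 0.75, -5.13, -11.01, -16.89]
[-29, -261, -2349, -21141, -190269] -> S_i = -29*9^i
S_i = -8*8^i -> [-8, -64, -512, -4096, -32768]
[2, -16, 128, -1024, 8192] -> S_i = 2*-8^i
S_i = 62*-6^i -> [62, -372, 2232, -13392, 80352]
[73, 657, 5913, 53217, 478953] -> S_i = 73*9^i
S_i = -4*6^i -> [-4, -24, -144, -864, -5184]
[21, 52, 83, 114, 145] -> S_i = 21 + 31*i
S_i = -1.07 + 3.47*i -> [-1.07, 2.4, 5.87, 9.34, 12.81]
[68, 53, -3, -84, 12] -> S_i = Random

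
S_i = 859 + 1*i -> [859, 860, 861, 862, 863]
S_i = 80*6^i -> [80, 480, 2880, 17280, 103680]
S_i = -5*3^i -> [-5, -15, -45, -135, -405]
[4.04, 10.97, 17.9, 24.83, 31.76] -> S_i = 4.04 + 6.93*i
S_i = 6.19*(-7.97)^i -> [6.19, -49.33, 393.19, -3133.76, 24976.06]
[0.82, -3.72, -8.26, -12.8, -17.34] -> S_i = 0.82 + -4.54*i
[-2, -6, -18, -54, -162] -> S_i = -2*3^i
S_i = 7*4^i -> [7, 28, 112, 448, 1792]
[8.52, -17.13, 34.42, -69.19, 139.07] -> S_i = 8.52*(-2.01)^i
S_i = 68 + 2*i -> [68, 70, 72, 74, 76]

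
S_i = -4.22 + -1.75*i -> [-4.22, -5.97, -7.72, -9.47, -11.22]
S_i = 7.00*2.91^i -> [7.0, 20.37, 59.28, 172.5, 501.96]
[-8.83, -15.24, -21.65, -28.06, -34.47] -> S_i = -8.83 + -6.41*i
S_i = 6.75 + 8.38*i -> [6.75, 15.13, 23.51, 31.89, 40.27]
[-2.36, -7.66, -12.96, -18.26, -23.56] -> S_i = -2.36 + -5.30*i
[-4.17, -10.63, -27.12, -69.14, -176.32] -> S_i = -4.17*2.55^i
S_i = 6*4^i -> [6, 24, 96, 384, 1536]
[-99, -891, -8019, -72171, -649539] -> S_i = -99*9^i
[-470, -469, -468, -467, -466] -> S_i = -470 + 1*i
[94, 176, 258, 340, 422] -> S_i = 94 + 82*i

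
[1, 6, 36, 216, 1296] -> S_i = 1*6^i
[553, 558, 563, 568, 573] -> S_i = 553 + 5*i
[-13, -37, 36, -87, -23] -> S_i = Random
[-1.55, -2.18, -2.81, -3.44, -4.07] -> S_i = -1.55 + -0.63*i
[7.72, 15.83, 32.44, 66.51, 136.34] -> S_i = 7.72*2.05^i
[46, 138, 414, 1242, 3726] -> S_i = 46*3^i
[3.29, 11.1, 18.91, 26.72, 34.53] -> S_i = 3.29 + 7.81*i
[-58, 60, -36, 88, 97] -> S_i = Random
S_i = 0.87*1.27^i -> [0.87, 1.1, 1.4, 1.78, 2.26]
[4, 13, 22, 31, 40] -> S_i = 4 + 9*i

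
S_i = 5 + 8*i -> [5, 13, 21, 29, 37]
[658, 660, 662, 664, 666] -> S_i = 658 + 2*i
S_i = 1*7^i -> [1, 7, 49, 343, 2401]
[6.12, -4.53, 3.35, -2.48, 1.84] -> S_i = 6.12*(-0.74)^i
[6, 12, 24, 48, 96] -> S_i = 6*2^i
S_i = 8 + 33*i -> [8, 41, 74, 107, 140]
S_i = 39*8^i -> [39, 312, 2496, 19968, 159744]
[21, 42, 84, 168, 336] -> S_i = 21*2^i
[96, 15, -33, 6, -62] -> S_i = Random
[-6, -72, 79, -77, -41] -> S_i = Random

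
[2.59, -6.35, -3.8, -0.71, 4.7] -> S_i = Random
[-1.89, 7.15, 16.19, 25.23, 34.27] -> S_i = -1.89 + 9.04*i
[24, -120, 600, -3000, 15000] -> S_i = 24*-5^i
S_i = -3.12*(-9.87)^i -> [-3.12, 30.79, -303.94, 2999.89, -29608.96]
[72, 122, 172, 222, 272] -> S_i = 72 + 50*i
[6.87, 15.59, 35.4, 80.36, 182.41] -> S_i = 6.87*2.27^i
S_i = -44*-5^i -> [-44, 220, -1100, 5500, -27500]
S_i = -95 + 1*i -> [-95, -94, -93, -92, -91]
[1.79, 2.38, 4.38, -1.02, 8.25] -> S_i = Random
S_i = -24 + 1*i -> [-24, -23, -22, -21, -20]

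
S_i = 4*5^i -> [4, 20, 100, 500, 2500]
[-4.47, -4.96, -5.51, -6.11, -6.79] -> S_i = -4.47*1.11^i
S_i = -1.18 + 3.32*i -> [-1.18, 2.14, 5.46, 8.78, 12.1]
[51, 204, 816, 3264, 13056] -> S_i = 51*4^i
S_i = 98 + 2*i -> [98, 100, 102, 104, 106]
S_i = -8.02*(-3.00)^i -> [-8.02, 24.06, -72.18, 216.54, -649.62]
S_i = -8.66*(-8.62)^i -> [-8.66, 74.65, -643.48, 5546.76, -47813.11]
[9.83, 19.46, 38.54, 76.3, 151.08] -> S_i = 9.83*1.98^i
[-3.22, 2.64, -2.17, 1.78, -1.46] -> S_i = -3.22*(-0.82)^i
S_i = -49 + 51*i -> [-49, 2, 53, 104, 155]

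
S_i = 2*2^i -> [2, 4, 8, 16, 32]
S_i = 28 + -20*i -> [28, 8, -12, -32, -52]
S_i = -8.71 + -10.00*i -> [-8.71, -18.71, -28.71, -38.71, -48.71]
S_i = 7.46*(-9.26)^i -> [7.46, -69.08, 639.68, -5923.41, 54850.78]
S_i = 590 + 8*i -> [590, 598, 606, 614, 622]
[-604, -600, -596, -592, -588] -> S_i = -604 + 4*i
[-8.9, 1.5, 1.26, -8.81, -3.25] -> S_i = Random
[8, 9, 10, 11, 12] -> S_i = 8 + 1*i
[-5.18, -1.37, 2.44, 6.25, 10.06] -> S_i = -5.18 + 3.81*i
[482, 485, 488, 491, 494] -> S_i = 482 + 3*i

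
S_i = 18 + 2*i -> [18, 20, 22, 24, 26]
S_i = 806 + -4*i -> [806, 802, 798, 794, 790]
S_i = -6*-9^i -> [-6, 54, -486, 4374, -39366]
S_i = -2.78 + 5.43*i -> [-2.78, 2.65, 8.08, 13.51, 18.94]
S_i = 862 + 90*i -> [862, 952, 1042, 1132, 1222]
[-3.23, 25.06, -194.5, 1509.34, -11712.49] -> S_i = -3.23*(-7.76)^i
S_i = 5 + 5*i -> [5, 10, 15, 20, 25]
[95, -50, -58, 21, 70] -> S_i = Random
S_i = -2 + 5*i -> [-2, 3, 8, 13, 18]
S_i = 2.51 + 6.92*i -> [2.51, 9.43, 16.35, 23.27, 30.19]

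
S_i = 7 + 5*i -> [7, 12, 17, 22, 27]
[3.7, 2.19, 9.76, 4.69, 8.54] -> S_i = Random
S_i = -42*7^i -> [-42, -294, -2058, -14406, -100842]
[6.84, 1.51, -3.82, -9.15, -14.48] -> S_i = 6.84 + -5.33*i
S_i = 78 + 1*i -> [78, 79, 80, 81, 82]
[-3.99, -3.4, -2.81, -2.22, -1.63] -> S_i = -3.99 + 0.59*i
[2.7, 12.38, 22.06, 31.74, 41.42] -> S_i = 2.70 + 9.68*i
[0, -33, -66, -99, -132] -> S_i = 0 + -33*i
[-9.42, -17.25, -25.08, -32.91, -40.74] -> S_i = -9.42 + -7.83*i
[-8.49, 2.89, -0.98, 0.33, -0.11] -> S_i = -8.49*(-0.34)^i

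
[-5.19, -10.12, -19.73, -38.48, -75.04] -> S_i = -5.19*1.95^i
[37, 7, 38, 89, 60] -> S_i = Random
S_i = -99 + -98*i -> [-99, -197, -295, -393, -491]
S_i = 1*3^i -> [1, 3, 9, 27, 81]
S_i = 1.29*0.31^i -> [1.29, 0.4, 0.12, 0.04, 0.01]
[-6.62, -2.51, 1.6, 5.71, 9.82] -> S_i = -6.62 + 4.11*i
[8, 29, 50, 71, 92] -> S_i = 8 + 21*i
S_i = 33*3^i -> [33, 99, 297, 891, 2673]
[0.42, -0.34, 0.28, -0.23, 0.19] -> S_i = 0.42*(-0.82)^i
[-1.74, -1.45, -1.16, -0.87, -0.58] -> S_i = -1.74 + 0.29*i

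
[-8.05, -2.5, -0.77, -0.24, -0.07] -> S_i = -8.05*0.31^i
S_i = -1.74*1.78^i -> [-1.74, -3.1, -5.51, -9.81, -17.47]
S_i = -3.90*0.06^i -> [-3.9, -0.23, -0.01, -0.0, -0.0]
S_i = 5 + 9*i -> [5, 14, 23, 32, 41]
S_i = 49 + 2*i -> [49, 51, 53, 55, 57]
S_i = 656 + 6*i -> [656, 662, 668, 674, 680]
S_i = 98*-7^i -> [98, -686, 4802, -33614, 235298]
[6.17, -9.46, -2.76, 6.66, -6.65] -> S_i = Random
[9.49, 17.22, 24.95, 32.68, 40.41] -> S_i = 9.49 + 7.73*i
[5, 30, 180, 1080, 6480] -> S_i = 5*6^i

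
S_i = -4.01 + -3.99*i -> [-4.01, -8.0, -11.99, -15.98, -19.97]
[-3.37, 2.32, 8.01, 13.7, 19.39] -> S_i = -3.37 + 5.69*i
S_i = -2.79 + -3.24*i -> [-2.79, -6.03, -9.27, -12.51, -15.75]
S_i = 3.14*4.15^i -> [3.14, 13.03, 54.08, 224.43, 931.37]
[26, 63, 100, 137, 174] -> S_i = 26 + 37*i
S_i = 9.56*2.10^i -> [9.56, 20.08, 42.16, 88.54, 185.92]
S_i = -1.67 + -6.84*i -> [-1.67, -8.51, -15.35, -22.19, -29.03]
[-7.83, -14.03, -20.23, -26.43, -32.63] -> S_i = -7.83 + -6.20*i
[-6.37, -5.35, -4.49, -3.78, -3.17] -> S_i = -6.37*0.84^i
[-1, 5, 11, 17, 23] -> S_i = -1 + 6*i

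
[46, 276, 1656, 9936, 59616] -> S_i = 46*6^i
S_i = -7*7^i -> [-7, -49, -343, -2401, -16807]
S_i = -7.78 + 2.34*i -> [-7.78, -5.44, -3.1, -0.76, 1.58]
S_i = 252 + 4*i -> [252, 256, 260, 264, 268]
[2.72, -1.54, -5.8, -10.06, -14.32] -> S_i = 2.72 + -4.26*i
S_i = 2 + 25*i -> [2, 27, 52, 77, 102]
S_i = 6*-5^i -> [6, -30, 150, -750, 3750]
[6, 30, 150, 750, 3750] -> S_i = 6*5^i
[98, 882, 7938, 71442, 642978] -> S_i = 98*9^i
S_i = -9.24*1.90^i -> [-9.24, -17.56, -33.36, -63.38, -120.42]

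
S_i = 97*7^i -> [97, 679, 4753, 33271, 232897]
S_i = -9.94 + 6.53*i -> [-9.94, -3.41, 3.12, 9.65, 16.18]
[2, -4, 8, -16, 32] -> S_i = 2*-2^i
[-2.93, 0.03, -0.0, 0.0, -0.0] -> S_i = -2.93*(-0.01)^i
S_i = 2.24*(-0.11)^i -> [2.24, -0.25, 0.03, -0.0, 0.0]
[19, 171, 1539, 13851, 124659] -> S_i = 19*9^i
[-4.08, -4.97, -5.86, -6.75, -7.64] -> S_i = -4.08 + -0.89*i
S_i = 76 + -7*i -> [76, 69, 62, 55, 48]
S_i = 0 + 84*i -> [0, 84, 168, 252, 336]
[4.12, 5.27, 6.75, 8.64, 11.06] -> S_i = 4.12*1.28^i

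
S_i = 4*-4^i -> [4, -16, 64, -256, 1024]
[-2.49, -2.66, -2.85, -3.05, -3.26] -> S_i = -2.49*1.07^i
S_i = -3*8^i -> [-3, -24, -192, -1536, -12288]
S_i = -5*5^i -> [-5, -25, -125, -625, -3125]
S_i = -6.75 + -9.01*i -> [-6.75, -15.76, -24.77, -33.78, -42.79]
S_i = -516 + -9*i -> [-516, -525, -534, -543, -552]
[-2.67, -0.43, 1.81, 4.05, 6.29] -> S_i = -2.67 + 2.24*i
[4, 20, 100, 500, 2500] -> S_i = 4*5^i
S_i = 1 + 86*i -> [1, 87, 173, 259, 345]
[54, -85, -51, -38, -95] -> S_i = Random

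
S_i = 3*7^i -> [3, 21, 147, 1029, 7203]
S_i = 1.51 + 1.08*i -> [1.51, 2.59, 3.67, 4.75, 5.83]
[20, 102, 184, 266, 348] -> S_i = 20 + 82*i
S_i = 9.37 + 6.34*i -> [9.37, 15.71, 22.05, 28.39, 34.73]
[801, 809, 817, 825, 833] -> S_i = 801 + 8*i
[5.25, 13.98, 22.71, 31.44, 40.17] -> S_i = 5.25 + 8.73*i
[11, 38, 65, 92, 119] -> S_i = 11 + 27*i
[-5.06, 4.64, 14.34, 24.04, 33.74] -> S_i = -5.06 + 9.70*i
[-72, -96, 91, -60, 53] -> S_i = Random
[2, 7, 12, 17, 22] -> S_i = 2 + 5*i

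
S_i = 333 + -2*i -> [333, 331, 329, 327, 325]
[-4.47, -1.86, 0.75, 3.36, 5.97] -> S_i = -4.47 + 2.61*i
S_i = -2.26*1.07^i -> [-2.26, -2.42, -2.59, -2.77, -2.96]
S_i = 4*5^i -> [4, 20, 100, 500, 2500]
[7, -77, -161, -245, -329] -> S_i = 7 + -84*i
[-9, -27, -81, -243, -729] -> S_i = -9*3^i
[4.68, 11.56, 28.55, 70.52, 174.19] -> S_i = 4.68*2.47^i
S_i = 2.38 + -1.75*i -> [2.38, 0.63, -1.12, -2.87, -4.62]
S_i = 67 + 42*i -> [67, 109, 151, 193, 235]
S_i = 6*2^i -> [6, 12, 24, 48, 96]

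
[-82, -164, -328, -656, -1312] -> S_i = -82*2^i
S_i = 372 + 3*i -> [372, 375, 378, 381, 384]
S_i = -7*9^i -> [-7, -63, -567, -5103, -45927]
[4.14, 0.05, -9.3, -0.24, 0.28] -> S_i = Random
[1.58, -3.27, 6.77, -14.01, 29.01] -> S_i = 1.58*(-2.07)^i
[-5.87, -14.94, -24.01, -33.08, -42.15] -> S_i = -5.87 + -9.07*i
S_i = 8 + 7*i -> [8, 15, 22, 29, 36]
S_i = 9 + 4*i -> [9, 13, 17, 21, 25]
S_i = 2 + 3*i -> [2, 5, 8, 11, 14]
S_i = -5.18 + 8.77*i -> [-5.18, 3.59, 12.36, 21.13, 29.9]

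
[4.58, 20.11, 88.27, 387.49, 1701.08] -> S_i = 4.58*4.39^i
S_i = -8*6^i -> [-8, -48, -288, -1728, -10368]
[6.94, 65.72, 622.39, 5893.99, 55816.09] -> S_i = 6.94*9.47^i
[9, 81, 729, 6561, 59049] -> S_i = 9*9^i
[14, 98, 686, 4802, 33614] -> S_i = 14*7^i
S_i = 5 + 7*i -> [5, 12, 19, 26, 33]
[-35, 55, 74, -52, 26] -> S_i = Random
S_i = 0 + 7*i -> [0, 7, 14, 21, 28]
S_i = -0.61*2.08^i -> [-0.61, -1.27, -2.64, -5.49, -11.42]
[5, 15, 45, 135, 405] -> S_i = 5*3^i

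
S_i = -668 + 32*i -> [-668, -636, -604, -572, -540]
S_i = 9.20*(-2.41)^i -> [9.2, -22.17, 53.43, -128.78, 310.35]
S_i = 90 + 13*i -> [90, 103, 116, 129, 142]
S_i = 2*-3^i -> [2, -6, 18, -54, 162]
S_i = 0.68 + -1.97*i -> [0.68, -1.29, -3.26, -5.23, -7.2]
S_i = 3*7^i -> [3, 21, 147, 1029, 7203]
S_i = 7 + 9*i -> [7, 16, 25, 34, 43]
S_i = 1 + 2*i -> [1, 3, 5, 7, 9]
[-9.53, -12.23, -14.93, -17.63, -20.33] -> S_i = -9.53 + -2.70*i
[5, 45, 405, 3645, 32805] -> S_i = 5*9^i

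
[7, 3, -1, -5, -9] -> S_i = 7 + -4*i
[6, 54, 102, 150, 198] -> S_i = 6 + 48*i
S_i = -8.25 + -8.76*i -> [-8.25, -17.01, -25.77, -34.53, -43.29]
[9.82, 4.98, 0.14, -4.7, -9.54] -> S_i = 9.82 + -4.84*i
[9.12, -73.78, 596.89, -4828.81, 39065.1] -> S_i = 9.12*(-8.09)^i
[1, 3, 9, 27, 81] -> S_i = 1*3^i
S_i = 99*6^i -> [99, 594, 3564, 21384, 128304]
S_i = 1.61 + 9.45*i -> [1.61, 11.06, 20.51, 29.96, 39.41]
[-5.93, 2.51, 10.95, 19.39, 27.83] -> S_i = -5.93 + 8.44*i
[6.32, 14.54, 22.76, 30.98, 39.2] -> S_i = 6.32 + 8.22*i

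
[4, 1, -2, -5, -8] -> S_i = 4 + -3*i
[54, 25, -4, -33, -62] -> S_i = 54 + -29*i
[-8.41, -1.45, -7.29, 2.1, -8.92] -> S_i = Random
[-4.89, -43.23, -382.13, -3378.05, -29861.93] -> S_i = -4.89*8.84^i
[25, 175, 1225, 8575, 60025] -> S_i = 25*7^i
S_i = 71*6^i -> [71, 426, 2556, 15336, 92016]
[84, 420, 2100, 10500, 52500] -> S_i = 84*5^i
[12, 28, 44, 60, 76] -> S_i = 12 + 16*i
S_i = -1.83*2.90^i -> [-1.83, -5.31, -15.39, -44.63, -129.43]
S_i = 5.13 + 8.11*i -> [5.13, 13.24, 21.35, 29.46, 37.57]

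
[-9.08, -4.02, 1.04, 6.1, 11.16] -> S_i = -9.08 + 5.06*i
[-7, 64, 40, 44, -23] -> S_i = Random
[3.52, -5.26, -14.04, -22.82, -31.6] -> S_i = 3.52 + -8.78*i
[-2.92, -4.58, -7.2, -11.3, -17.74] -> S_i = -2.92*1.57^i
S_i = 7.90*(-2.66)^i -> [7.9, -21.01, 55.9, -148.69, 395.51]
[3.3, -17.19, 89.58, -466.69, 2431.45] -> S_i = 3.30*(-5.21)^i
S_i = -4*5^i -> [-4, -20, -100, -500, -2500]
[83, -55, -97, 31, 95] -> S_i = Random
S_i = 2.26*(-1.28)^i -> [2.26, -2.89, 3.7, -4.74, 6.07]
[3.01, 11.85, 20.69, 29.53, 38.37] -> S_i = 3.01 + 8.84*i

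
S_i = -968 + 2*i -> [-968, -966, -964, -962, -960]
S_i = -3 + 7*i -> [-3, 4, 11, 18, 25]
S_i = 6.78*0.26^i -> [6.78, 1.76, 0.46, 0.12, 0.03]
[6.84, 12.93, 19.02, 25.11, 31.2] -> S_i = 6.84 + 6.09*i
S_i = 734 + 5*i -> [734, 739, 744, 749, 754]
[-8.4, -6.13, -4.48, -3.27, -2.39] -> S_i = -8.40*0.73^i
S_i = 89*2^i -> [89, 178, 356, 712, 1424]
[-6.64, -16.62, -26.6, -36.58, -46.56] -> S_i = -6.64 + -9.98*i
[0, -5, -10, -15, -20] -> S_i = 0 + -5*i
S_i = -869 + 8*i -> [-869, -861, -853, -845, -837]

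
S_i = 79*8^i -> [79, 632, 5056, 40448, 323584]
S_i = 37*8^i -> [37, 296, 2368, 18944, 151552]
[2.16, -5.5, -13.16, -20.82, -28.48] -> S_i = 2.16 + -7.66*i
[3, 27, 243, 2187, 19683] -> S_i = 3*9^i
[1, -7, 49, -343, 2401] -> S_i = 1*-7^i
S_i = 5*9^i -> [5, 45, 405, 3645, 32805]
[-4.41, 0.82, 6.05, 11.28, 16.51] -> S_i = -4.41 + 5.23*i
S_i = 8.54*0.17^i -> [8.54, 1.45, 0.25, 0.04, 0.01]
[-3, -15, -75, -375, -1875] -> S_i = -3*5^i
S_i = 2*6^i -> [2, 12, 72, 432, 2592]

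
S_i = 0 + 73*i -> [0, 73, 146, 219, 292]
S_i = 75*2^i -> [75, 150, 300, 600, 1200]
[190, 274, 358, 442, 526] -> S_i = 190 + 84*i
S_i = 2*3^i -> [2, 6, 18, 54, 162]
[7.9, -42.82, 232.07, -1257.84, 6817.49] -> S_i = 7.90*(-5.42)^i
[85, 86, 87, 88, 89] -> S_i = 85 + 1*i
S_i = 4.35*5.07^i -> [4.35, 22.05, 111.82, 566.91, 2874.23]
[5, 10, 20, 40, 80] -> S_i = 5*2^i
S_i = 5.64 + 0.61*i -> [5.64, 6.25, 6.86, 7.47, 8.08]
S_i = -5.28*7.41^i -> [-5.28, -39.12, -289.91, -2148.27, -15918.67]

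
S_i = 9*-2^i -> [9, -18, 36, -72, 144]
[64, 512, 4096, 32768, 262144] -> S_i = 64*8^i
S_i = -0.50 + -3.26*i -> [-0.5, -3.76, -7.02, -10.28, -13.54]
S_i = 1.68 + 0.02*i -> [1.68, 1.7, 1.72, 1.74, 1.76]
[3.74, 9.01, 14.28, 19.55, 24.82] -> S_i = 3.74 + 5.27*i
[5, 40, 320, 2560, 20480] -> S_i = 5*8^i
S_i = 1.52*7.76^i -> [1.52, 11.8, 91.53, 710.28, 5511.76]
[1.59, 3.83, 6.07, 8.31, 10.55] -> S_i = 1.59 + 2.24*i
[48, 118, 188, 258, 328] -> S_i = 48 + 70*i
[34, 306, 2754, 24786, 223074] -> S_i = 34*9^i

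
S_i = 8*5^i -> [8, 40, 200, 1000, 5000]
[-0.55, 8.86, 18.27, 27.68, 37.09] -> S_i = -0.55 + 9.41*i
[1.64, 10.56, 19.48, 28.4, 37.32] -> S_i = 1.64 + 8.92*i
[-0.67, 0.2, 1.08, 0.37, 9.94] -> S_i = Random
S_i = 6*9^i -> [6, 54, 486, 4374, 39366]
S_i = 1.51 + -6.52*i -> [1.51, -5.01, -11.53, -18.05, -24.57]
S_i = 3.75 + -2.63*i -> [3.75, 1.12, -1.51, -4.14, -6.77]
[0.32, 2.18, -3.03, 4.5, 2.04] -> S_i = Random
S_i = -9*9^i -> [-9, -81, -729, -6561, -59049]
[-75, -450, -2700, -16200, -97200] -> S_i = -75*6^i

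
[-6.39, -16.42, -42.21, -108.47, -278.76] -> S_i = -6.39*2.57^i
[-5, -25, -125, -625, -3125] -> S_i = -5*5^i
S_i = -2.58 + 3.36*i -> [-2.58, 0.78, 4.14, 7.5, 10.86]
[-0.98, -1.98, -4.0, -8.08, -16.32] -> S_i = -0.98*2.02^i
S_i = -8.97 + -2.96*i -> [-8.97, -11.93, -14.89, -17.85, -20.81]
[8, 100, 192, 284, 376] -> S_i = 8 + 92*i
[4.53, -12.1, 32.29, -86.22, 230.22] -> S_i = 4.53*(-2.67)^i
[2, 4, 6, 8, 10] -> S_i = 2 + 2*i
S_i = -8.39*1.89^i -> [-8.39, -15.86, -29.97, -56.64, -107.06]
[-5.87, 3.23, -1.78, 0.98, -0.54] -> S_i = -5.87*(-0.55)^i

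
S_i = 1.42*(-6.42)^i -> [1.42, -9.12, 58.53, -375.75, 2412.28]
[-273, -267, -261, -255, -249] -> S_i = -273 + 6*i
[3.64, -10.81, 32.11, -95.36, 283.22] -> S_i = 3.64*(-2.97)^i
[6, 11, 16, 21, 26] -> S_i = 6 + 5*i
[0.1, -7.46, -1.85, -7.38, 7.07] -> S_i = Random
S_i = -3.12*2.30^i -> [-3.12, -7.18, -16.5, -37.96, -87.31]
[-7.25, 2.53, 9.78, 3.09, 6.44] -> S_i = Random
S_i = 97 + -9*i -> [97, 88, 79, 70, 61]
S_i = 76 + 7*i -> [76, 83, 90, 97, 104]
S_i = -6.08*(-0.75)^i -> [-6.08, 4.56, -3.42, 2.56, -1.92]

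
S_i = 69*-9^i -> [69, -621, 5589, -50301, 452709]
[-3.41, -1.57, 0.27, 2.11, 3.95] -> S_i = -3.41 + 1.84*i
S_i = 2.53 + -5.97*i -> [2.53, -3.44, -9.41, -15.38, -21.35]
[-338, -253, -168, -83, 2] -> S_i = -338 + 85*i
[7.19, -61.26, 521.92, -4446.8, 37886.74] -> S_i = 7.19*(-8.52)^i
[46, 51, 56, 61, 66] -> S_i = 46 + 5*i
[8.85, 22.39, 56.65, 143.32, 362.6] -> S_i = 8.85*2.53^i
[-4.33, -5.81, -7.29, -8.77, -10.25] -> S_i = -4.33 + -1.48*i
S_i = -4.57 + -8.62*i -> [-4.57, -13.19, -21.81, -30.43, -39.05]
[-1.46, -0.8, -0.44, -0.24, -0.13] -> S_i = -1.46*0.55^i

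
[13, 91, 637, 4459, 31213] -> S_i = 13*7^i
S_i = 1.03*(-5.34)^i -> [1.03, -5.5, 29.37, -156.84, 837.53]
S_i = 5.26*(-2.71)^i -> [5.26, -14.25, 38.63, -104.69, 283.7]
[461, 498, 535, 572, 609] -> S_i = 461 + 37*i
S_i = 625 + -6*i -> [625, 619, 613, 607, 601]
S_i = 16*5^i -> [16, 80, 400, 2000, 10000]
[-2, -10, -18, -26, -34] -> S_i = -2 + -8*i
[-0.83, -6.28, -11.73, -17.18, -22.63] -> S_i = -0.83 + -5.45*i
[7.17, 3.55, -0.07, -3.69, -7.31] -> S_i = 7.17 + -3.62*i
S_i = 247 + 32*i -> [247, 279, 311, 343, 375]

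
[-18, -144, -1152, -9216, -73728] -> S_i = -18*8^i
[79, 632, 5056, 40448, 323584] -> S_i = 79*8^i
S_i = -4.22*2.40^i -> [-4.22, -10.13, -24.31, -58.34, -140.01]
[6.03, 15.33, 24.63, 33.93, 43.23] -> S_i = 6.03 + 9.30*i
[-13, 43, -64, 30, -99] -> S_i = Random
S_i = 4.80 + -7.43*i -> [4.8, -2.63, -10.06, -17.49, -24.92]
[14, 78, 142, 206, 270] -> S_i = 14 + 64*i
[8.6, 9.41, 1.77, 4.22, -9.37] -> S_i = Random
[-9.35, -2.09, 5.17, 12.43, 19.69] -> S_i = -9.35 + 7.26*i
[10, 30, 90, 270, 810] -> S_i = 10*3^i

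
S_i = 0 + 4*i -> [0, 4, 8, 12, 16]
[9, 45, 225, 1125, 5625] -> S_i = 9*5^i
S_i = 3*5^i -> [3, 15, 75, 375, 1875]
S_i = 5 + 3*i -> [5, 8, 11, 14, 17]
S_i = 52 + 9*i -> [52, 61, 70, 79, 88]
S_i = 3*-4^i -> [3, -12, 48, -192, 768]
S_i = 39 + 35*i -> [39, 74, 109, 144, 179]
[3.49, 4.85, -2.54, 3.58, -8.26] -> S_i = Random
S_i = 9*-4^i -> [9, -36, 144, -576, 2304]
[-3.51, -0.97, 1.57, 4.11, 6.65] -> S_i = -3.51 + 2.54*i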